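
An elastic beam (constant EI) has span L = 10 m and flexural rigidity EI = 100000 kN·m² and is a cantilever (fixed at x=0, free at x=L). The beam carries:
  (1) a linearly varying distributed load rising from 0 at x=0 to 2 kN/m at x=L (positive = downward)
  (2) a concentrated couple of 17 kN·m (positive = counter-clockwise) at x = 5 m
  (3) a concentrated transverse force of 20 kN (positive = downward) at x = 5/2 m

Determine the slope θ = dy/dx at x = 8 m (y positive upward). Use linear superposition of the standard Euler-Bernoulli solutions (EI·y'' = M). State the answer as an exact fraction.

Load 1 — triangular load w₀=2 kN/m (0→w₀ over full span):
  θ_1 = (w₀Lx²/4-w₀L²x/3-w₀x⁴/(24L))/EI = (2·10·8²/4-2·10²·8/3-2·8⁴/(24·10))/100000 = -116/46875 rad
Load 2 — applied couple M₀=17 kN·m at a=5 m (b=L-a=5):
  θ_2 = M₀a/EI  [x>a] = 17·5/100000 = 17/20000 rad
Load 3 — point force P=20 kN at a=5/2 m (b=L-a=15/2):
  θ_3 = -Pa²/(2EI)  [x>a] = -20·(5/2)²/(2·100000) = -1/1600 rad
Superposition: θ = Σ θ_i = -6749/3000000 rad ≈ -0.002250 rad

θ(8) = -6749/3000000 rad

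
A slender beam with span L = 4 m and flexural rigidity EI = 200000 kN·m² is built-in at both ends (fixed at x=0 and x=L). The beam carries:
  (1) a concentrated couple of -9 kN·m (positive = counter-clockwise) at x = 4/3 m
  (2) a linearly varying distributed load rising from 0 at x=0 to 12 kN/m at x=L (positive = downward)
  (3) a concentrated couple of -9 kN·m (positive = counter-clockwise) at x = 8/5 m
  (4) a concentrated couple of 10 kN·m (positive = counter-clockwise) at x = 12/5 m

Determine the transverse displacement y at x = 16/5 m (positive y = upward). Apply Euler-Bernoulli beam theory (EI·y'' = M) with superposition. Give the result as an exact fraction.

y(16/5) = -6069/390625000 m

Load 1 — applied couple M₀=-9 kN·m at a=4/3 m (b=L-a=8/3):
  y_1 = (R_Ax³/6 - M_Ax²/2 - M₀(x-a)²/2)/EI  [x>a] with R_A=-3, M_A=0 = ((-3)·(16/5)³/6 - 0·(16/5)²/2 - (-9)·((16/5)-(4/3))²/2)/200000 = -11/3125000 m
Load 2 — triangular load w₀=12 kN/m (0→w₀ over full span):
  y_2 = -w₀x²(L-x)²(x+2L)/(120LEI) = -12·(16/5)²·(4-(16/5))²·((16/5)+2·4)/(120·4·200000) = -448/48828125 m
Load 3 — applied couple M₀=-9 kN·m at a=8/5 m (b=L-a=12/5):
  y_3 = (R_Ax³/6 - M_Ax²/2 - M₀(x-a)²/2)/EI  [x>a] with R_A=-81/25, M_A=-27/25 = ((-81/25)·(16/5)³/6 - (-27/25)·(16/5)²/2 - (-9)·((16/5)-(8/5))²/2)/200000 = -63/19531250 m
Load 4 — applied couple M₀=10 kN·m at a=12/5 m (b=L-a=8/5):
  y_4 = (R_Ax³/6 - M_Ax²/2 - M₀(x-a)²/2)/EI  [x>a] with R_A=18/5, M_A=16/5 = ((18/5)·(16/5)³/6 - (16/5)·(16/5)²/2 - 10·((16/5)-(12/5))²/2)/200000 = 3/7812500 m
Superposition: y = Σ y_i = -6069/390625000 m ≈ -0.000016 m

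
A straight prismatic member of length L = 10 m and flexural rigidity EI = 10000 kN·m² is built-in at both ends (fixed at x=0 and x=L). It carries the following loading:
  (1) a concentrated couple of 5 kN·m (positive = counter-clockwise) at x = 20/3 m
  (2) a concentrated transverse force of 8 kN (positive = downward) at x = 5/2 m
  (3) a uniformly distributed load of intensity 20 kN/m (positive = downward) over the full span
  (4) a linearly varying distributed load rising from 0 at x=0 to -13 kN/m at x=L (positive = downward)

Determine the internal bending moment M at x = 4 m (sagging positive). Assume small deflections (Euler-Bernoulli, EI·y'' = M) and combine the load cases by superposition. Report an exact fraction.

M(4) = 3437/60 kN·m

Load 1 — applied couple M₀=5 kN·m at a=20/3 m (b=L-a=10/3):
  M_1 = R_Ax - M_A  [x≤a] with R_A=2/3, M_A=5/3 = (2/3)·4 - (5/3) = 1 kN·m
Load 2 — point force P=8 kN at a=5/2 m (b=L-a=15/2):
  M_2 = Pa²(a+3b)(L-x)/L³ - Pa²b/L²  [x>a] = 8·(5/2)²·((5/2)+3·(15/2))·(10-4)/10³ - 8·(5/2)²·(15/2)/10² = 15/4 kN·m
Load 3 — uniform load w=20 kN/m over full span:
  M_3 = wLx/2 - wL²/12 - wx²/2 = 20·10·4/2 - 20·10²/12 - 20·4²/2 = 220/3 kN·m
Load 4 — triangular load w₀=-13 kN/m (0→w₀ over full span):
  M_4 = 3w₀Lx/20 - w₀L²/30 - w₀x³/(6L) = 3·(-13)·10·4/20 - (-13)·10²/30 - (-13)·4³/(6·10) = -104/5 kN·m
Superposition: M = Σ M_i = 3437/60 kN·m ≈ 57.283333 kN·m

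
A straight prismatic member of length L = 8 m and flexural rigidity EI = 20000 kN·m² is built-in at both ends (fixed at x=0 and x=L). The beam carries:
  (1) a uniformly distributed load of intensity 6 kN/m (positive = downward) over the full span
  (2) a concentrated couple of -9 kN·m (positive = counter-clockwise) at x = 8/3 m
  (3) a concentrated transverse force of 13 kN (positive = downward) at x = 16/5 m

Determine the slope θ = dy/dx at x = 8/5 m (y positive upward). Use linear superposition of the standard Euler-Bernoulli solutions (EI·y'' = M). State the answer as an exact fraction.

Load 1 — uniform load w=6 kN/m over full span:
  θ_1 = -wx(L-x)(L-2x)/(12EI) = -6·(8/5)·(8-(8/5))·(8-2·(8/5))/(12·20000) = -96/78125 rad
Load 2 — applied couple M₀=-9 kN·m at a=8/3 m (b=L-a=16/3):
  θ_2 = (R_Ax²/2 - M_Ax)/EI  [x≤a] with R_A=-3/2, M_A=0 = ((-3/2)·(8/5)²/2 - 0·(8/5))/20000 = -3/31250 rad
Load 3 — point force P=13 kN at a=16/5 m (b=L-a=24/5):
  θ_3 = -Pb²x(2aL-(3a+b)x)/(2L³EI)  [x≤a] = -13·(24/5)²·(8/5)·(2·(16/5)·8-(3·(16/5)+(24/5))·(8/5))/(2·8³·20000) = -1287/1953125 rad
Superposition: θ = Σ θ_i = -7749/3906250 rad ≈ -0.001984 rad

θ(8/5) = -7749/3906250 rad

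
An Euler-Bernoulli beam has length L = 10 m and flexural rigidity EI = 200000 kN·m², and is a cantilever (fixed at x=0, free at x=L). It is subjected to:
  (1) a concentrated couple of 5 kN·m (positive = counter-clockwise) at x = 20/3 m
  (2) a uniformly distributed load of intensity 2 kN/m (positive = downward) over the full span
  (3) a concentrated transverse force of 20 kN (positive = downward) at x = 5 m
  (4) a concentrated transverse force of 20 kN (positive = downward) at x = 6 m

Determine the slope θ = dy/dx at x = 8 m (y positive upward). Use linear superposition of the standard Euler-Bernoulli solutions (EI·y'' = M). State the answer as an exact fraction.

Load 1 — applied couple M₀=5 kN·m at a=20/3 m (b=L-a=10/3):
  θ_1 = M₀a/EI  [x>a] = 5·(20/3)/200000 = 1/6000 rad
Load 2 — uniform load w=2 kN/m over full span:
  θ_2 = -wx(x²-3Lx+3L²)/(6EI) = -2·8·(8²-3·10·8+3·10²)/(6·200000) = -31/18750 rad
Load 3 — point force P=20 kN at a=5 m (b=L-a=5):
  θ_3 = -Pa²/(2EI)  [x>a] = -20·5²/(2·200000) = -1/800 rad
Load 4 — point force P=20 kN at a=6 m (b=L-a=4):
  θ_4 = -Pa²/(2EI)  [x>a] = -20·6²/(2·200000) = -9/5000 rad
Superposition: θ = Σ θ_i = -1361/300000 rad ≈ -0.004537 rad

θ(8) = -1361/300000 rad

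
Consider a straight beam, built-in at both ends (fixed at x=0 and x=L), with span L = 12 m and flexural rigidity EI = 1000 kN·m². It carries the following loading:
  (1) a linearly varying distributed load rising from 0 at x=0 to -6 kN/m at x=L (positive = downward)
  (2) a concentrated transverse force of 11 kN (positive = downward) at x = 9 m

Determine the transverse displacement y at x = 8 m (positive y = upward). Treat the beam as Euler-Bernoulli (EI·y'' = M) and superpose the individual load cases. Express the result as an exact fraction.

Load 1 — triangular load w₀=-6 kN/m (0→w₀ over full span):
  y_1 = -w₀x²(L-x)²(x+2L)/(120LEI) = -(-6)·8²·(12-8)²·(8+2·12)/(120·12·1000) = 256/1875 m
Load 2 — point force P=11 kN at a=9 m (b=L-a=3):
  y_2 = -Pb²x²(3aL-(3a+b)x)/(6L³EI)  [x≤a] = -11·3²·8²·(3·9·12-(3·9+3)·8)/(6·12³·1000) = -77/1500 m
Superposition: y = Σ y_i = 213/2500 m ≈ 0.085200 m

y(8) = 213/2500 m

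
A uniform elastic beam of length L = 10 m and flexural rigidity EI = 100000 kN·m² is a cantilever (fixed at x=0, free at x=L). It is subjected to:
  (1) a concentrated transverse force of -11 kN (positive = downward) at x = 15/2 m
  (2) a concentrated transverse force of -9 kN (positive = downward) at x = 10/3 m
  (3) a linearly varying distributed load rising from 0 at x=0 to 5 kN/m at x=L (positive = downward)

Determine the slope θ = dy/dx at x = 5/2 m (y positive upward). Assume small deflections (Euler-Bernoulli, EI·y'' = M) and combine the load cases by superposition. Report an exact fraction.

Load 1 — point force P=-11 kN at a=15/2 m (b=L-a=5/2):
  θ_1 = -Px(2a-x)/(2EI)  [x≤a] = -(-11)·(5/2)·(2·(15/2)-(5/2))/(2·100000) = 11/6400 rad
Load 2 — point force P=-9 kN at a=10/3 m (b=L-a=20/3):
  θ_2 = -Px(2a-x)/(2EI)  [x≤a] = -(-9)·(5/2)·(2·(10/3)-(5/2))/(2·100000) = 3/6400 rad
Load 3 — triangular load w₀=5 kN/m (0→w₀ over full span):
  θ_3 = (w₀Lx²/4-w₀L²x/3-w₀x⁴/(24L))/EI = (5·10·(5/2)²/4-5·10²·(5/2)/3-5·(5/2)⁴/(24·10))/100000 = -139/40960 rad
Superposition: θ = Σ θ_i = -247/204800 rad ≈ -0.001206 rad

θ(5/2) = -247/204800 rad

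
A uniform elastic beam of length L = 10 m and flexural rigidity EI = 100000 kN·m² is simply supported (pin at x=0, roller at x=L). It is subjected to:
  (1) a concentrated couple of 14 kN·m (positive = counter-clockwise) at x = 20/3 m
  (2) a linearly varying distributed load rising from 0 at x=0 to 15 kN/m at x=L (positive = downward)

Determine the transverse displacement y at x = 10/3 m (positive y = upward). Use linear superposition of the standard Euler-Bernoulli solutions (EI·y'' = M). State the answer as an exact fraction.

Load 1 — applied couple M₀=14 kN·m at a=20/3 m (b=L-a=10/3):
  y_1 = (M₀x³/(6L)+C₁x)/EI  [x≤a] with C₁=M₀(3b²-L²)/(6L)=-140/9 = (14·(10/3)³/(6·10)+(-140/9)·(10/3))/100000 = -7/16200 m
Load 2 — triangular load w₀=15 kN/m (0→w₀ over full span):
  y_2 = -w₀x(7L⁴-10L²x²+3x⁴)/(360LEI) = -15·(10/3)·(7·10⁴-10·10²·(10/3)²+3·(10/3)⁴)/(360·10·100000) = -2/243 m
Superposition: y = Σ y_i = -421/48600 m ≈ -0.008663 m

y(10/3) = -421/48600 m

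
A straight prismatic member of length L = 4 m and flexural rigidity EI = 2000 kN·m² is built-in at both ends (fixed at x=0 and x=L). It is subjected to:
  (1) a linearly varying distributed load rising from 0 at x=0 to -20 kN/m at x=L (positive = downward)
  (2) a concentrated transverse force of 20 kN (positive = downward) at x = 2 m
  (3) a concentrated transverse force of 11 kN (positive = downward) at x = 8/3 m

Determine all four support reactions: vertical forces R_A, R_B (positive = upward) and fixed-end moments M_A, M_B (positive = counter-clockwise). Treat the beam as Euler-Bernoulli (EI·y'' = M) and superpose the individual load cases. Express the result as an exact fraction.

Load 1 — triangular load w₀=-20 kN/m (0→w₀ over full span):
  R_A = 3w₀L/20 = 3·(-20)·4/20 = -12 kN
  M_A = w₀L²/30 = (-20)·4²/30 = -32/3 kN·m
  R_B = 7w₀L/20 = 7·(-20)·4/20 = -28 kN
  M_B = -w₀L²/20 = -(-20)·4²/20 = 16 kN·m
Load 2 — point force P=20 kN at a=2 m (b=L-a=2):
  R_A = Pb²(3a+b)/L³ = 20·2²·(3·2+2)/4³ = 10 kN
  M_A = Pab²/L² = 20·2·2²/4² = 10 kN·m
  R_B = Pa²(a+3b)/L³ = 20·2²·(2+3·2)/4³ = 10 kN
  M_B = -Pa²b/L² = -20·2²·2/4² = -10 kN·m
Load 3 — point force P=11 kN at a=8/3 m (b=L-a=4/3):
  R_A = Pb²(3a+b)/L³ = 11·(4/3)²·(3·(8/3)+(4/3))/4³ = 77/27 kN
  M_A = Pab²/L² = 11·(8/3)·(4/3)²/4² = 88/27 kN·m
  R_B = Pa²(a+3b)/L³ = 11·(8/3)²·((8/3)+3·(4/3))/4³ = 220/27 kN
  M_B = -Pa²b/L² = -11·(8/3)²·(4/3)/4² = -176/27 kN·m
Superposition: R_A = 23/27 kN, M_A = 70/27 kN·m, R_B = -266/27 kN, M_B = -14/27 kN·m

R_A = 23/27 kN, M_A = 70/27 kN·m, R_B = -266/27 kN, M_B = -14/27 kN·m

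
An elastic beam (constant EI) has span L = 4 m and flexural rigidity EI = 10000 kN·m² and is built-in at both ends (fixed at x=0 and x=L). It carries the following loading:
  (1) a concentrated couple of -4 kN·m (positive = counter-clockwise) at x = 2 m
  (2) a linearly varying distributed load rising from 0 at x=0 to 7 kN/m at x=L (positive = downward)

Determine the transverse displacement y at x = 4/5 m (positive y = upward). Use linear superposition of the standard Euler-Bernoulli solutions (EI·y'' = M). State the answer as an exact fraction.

y(4/5) = -3803/58593750 m

Load 1 — applied couple M₀=-4 kN·m at a=2 m (b=L-a=2):
  y_1 = (R_Ax³/6 - M_Ax²/2)/EI  [x≤a] with R_A=-3/2, M_A=-1 = ((-3/2)·(4/5)³/6 - (-1)·(4/5)²/2)/10000 = 3/156250 m
Load 2 — triangular load w₀=7 kN/m (0→w₀ over full span):
  y_2 = -w₀x²(L-x)²(x+2L)/(120LEI) = -7·(4/5)²·(4-(4/5))²·((4/5)+2·4)/(120·4·10000) = -2464/29296875 m
Superposition: y = Σ y_i = -3803/58593750 m ≈ -0.000065 m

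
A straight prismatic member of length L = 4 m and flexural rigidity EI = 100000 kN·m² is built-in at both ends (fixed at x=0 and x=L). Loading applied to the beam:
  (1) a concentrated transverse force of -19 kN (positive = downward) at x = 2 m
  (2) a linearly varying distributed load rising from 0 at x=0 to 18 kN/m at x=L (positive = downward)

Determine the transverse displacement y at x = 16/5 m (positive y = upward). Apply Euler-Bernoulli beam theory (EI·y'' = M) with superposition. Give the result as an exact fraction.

y(16/5) = -6131/1171875000 m

Load 1 — point force P=-19 kN at a=2 m (b=L-a=2):
  y_1 = -Pa²(L-x)²(3bL-(3b+a)(L-x))/(6L³EI)  [x>a] = -(-19)·2²·(4-(16/5))²·(3·2·4-(3·2+2)·(4-(16/5)))/(6·4³·100000) = 209/9375000 m
Load 2 — triangular load w₀=18 kN/m (0→w₀ over full span):
  y_2 = -w₀x²(L-x)²(x+2L)/(120LEI) = -18·(16/5)²·(4-(16/5))²·((16/5)+2·4)/(120·4·100000) = -1344/48828125 m
Superposition: y = Σ y_i = -6131/1171875000 m ≈ -0.000005 m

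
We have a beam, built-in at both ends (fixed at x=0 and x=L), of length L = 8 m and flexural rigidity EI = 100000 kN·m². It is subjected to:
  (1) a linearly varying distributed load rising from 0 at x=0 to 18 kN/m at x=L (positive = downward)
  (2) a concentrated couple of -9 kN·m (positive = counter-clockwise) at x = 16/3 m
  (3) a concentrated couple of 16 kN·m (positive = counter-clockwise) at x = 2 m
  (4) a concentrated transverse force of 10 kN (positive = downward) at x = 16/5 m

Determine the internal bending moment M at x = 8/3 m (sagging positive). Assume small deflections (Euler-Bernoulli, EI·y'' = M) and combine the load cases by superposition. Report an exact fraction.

M(8/3) = 2216/225 kN·m

Load 1 — triangular load w₀=18 kN/m (0→w₀ over full span):
  M_1 = 3w₀Lx/20 - w₀L²/30 - w₀x³/(6L) = 3·18·8·(8/3)/20 - 18·8²/30 - 18·(8/3)³/(6·8) = 544/45 kN·m
Load 2 — applied couple M₀=-9 kN·m at a=16/3 m (b=L-a=8/3):
  M_2 = R_Ax - M_A  [x≤a] with R_A=-3/2, M_A=-3 = (-3/2)·(8/3) - (-3) = -1 kN·m
Load 3 — applied couple M₀=16 kN·m at a=2 m (b=L-a=6):
  M_3 = R_Ax - M_A - M₀  [x>a] with R_A=9/4, M_A=-3 = (9/4)·(8/3) - (-3) - 16 = -7 kN·m
Load 4 — point force P=10 kN at a=16/5 m (b=L-a=24/5):
  M_4 = Pb²(3a+b)x/L³ - Pab²/L²  [x≤a] = 10·(24/5)²·(3·(16/5)+(24/5))·(8/3)/8³ - 10·(16/5)·(24/5)²/8² = 144/25 kN·m
Superposition: M = Σ M_i = 2216/225 kN·m ≈ 9.848889 kN·m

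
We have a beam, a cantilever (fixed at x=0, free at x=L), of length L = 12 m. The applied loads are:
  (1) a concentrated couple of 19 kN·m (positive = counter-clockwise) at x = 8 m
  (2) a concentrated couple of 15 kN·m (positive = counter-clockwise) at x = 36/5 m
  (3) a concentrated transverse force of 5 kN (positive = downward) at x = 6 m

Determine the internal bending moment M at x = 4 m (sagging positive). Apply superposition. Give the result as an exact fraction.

Load 1 — applied couple M₀=19 kN·m at a=8 m (b=L-a=4):
  M_1 = M₀  [x≤a] = 19 = 19 kN·m
Load 2 — applied couple M₀=15 kN·m at a=36/5 m (b=L-a=24/5):
  M_2 = M₀  [x≤a] = 15 = 15 kN·m
Load 3 — point force P=5 kN at a=6 m (b=L-a=6):
  M_3 = -P(a-x)  [x≤a] = -5·(6-4) = -10 kN·m
Superposition: M = Σ M_i = 24 kN·m ≈ 24.000000 kN·m

M(4) = 24 kN·m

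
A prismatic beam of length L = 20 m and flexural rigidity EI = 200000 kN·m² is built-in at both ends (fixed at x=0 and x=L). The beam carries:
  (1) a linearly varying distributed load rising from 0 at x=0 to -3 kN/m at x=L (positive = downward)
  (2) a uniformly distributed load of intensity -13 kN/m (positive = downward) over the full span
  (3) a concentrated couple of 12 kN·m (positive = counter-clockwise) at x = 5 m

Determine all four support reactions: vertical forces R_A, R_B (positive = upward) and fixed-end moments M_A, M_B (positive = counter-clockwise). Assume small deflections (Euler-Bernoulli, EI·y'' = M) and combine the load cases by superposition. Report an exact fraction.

R_A = -5533/40 kN, M_A = -5707/12 kN·m, R_B = -6067/40 kN, M_B = 5965/12 kN·m

Load 1 — triangular load w₀=-3 kN/m (0→w₀ over full span):
  R_A = 3w₀L/20 = 3·(-3)·20/20 = -9 kN
  M_A = w₀L²/30 = (-3)·20²/30 = -40 kN·m
  R_B = 7w₀L/20 = 7·(-3)·20/20 = -21 kN
  M_B = -w₀L²/20 = -(-3)·20²/20 = 60 kN·m
Load 2 — uniform load w=-13 kN/m over full span:
  R_A = wL/2 = (-13)·20/2 = -130 kN
  M_A = wL²/12 = (-13)·20²/12 = -1300/3 kN·m
  R_B = wL/2 = (-13)·20/2 = -130 kN
  M_B = -wL²/12 = -(-13)·20²/12 = 1300/3 kN·m
Load 3 — applied couple M₀=12 kN·m at a=5 m (b=L-a=15):
  R_A = 6M₀ab/L³ = 6·12·5·15/20³ = 27/40 kN
  M_A = M₀b(2a-b)/L² = 12·15·(2·5-15)/20² = -9/4 kN·m
  R_B = -6M₀ab/L³ = -6·12·5·15/20³ = -27/40 kN
  M_B = M₀a(2b-a)/L² = 12·5·(2·15-5)/20² = 15/4 kN·m
Superposition: R_A = -5533/40 kN, M_A = -5707/12 kN·m, R_B = -6067/40 kN, M_B = 5965/12 kN·m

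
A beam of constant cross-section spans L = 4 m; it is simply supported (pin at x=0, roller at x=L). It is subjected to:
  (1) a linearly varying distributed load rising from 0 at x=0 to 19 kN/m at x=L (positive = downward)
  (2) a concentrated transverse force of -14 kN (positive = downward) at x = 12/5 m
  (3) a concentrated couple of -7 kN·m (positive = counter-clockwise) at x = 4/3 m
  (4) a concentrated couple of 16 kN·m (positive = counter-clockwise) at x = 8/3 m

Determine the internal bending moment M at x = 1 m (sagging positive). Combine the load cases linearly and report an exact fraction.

M(1) = 341/40 kN·m

Load 1 — triangular load w₀=19 kN/m (0→w₀ over full span):
  M_1 = w₀Lx/6 - w₀x³/(6L) = 19·4·1/6 - 19·1³/(6·4) = 95/8 kN·m
Load 2 — point force P=-14 kN at a=12/5 m (b=L-a=8/5):
  M_2 = Pbx/L  [x≤a] = (-14)·(8/5)·1/4 = -28/5 kN·m
Load 3 — applied couple M₀=-7 kN·m at a=4/3 m (b=L-a=8/3):
  M_3 = M₀x/L  [x≤a] = (-7)·1/4 = -7/4 kN·m
Load 4 — applied couple M₀=16 kN·m at a=8/3 m (b=L-a=4/3):
  M_4 = M₀x/L  [x≤a] = 16·1/4 = 4 kN·m
Superposition: M = Σ M_i = 341/40 kN·m ≈ 8.525000 kN·m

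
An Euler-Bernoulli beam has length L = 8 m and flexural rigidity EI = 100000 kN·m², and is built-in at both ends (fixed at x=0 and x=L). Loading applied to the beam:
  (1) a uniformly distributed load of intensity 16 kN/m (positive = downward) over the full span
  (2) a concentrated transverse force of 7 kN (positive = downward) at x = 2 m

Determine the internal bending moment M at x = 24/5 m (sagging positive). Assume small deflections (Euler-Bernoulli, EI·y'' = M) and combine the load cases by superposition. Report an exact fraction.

Load 1 — uniform load w=16 kN/m over full span:
  M_1 = wLx/2 - wL²/12 - wx²/2 = 16·8·(24/5)/2 - 16·8²/12 - 16·(24/5)²/2 = 2816/75 kN·m
Load 2 — point force P=7 kN at a=2 m (b=L-a=6):
  M_2 = Pa²(a+3b)(L-x)/L³ - Pa²b/L²  [x>a] = 7·2²·(2+3·6)·(8-(24/5))/8³ - 7·2²·6/8² = 7/8 kN·m
Superposition: M = Σ M_i = 23053/600 kN·m ≈ 38.421667 kN·m

M(24/5) = 23053/600 kN·m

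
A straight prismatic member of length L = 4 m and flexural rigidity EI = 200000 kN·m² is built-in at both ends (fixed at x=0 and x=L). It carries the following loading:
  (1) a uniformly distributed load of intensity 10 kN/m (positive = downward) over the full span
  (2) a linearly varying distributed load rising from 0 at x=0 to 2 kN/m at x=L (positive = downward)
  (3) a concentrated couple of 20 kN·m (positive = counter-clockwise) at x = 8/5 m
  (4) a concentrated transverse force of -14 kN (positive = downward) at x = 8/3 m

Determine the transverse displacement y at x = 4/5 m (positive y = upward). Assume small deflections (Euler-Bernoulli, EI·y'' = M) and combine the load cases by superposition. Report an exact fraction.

y(4/5) = -83329/7910156250 m

Load 1 — uniform load w=10 kN/m over full span:
  y_1 = -wx²(L-x)²/(24EI) = -10·(4/5)²·(4-(4/5))²/(24·200000) = -16/1171875 m
Load 2 — triangular load w₀=2 kN/m (0→w₀ over full span):
  y_2 = -w₀x²(L-x)²(x+2L)/(120LEI) = -2·(4/5)²·(4-(4/5))²·((4/5)+2·4)/(120·4·200000) = -176/146484375 m
Load 3 — applied couple M₀=20 kN·m at a=8/5 m (b=L-a=12/5):
  y_3 = (R_Ax³/6 - M_Ax²/2)/EI  [x≤a] with R_A=36/5, M_A=12/5 = ((36/5)·(4/5)³/6 - (12/5)·(4/5)²/2)/200000 = -3/3906250 m
Load 4 — point force P=-14 kN at a=8/3 m (b=L-a=4/3):
  y_4 = -Pb²x²(3aL-(3a+b)x)/(6L³EI)  [x≤a] = -(-14)·(4/3)²·(4/5)²·(3·(8/3)·4-(3·(8/3)+(4/3))·(4/5))/(6·4³·200000) = 161/31640625 m
Superposition: y = Σ y_i = -83329/7910156250 m ≈ -0.000011 m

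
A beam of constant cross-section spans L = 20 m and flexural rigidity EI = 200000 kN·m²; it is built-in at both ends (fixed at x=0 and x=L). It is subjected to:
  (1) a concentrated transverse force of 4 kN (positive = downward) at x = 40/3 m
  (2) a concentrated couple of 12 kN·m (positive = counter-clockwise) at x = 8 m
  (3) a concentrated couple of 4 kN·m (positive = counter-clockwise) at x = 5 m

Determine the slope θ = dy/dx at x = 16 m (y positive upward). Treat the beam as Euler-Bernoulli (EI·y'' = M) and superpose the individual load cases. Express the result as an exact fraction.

Load 1 — point force P=4 kN at a=40/3 m (b=L-a=20/3):
  θ_1 = Pa²(L-x)(2bL-(3b+a)(L-x))/(2L³EI)  [x>a] = 4·(40/3)²·(20-16)·(2·(20/3)·20-(3·(20/3)+(40/3))·(20-16))/(2·20³·200000) = 2/16875 rad
Load 2 — applied couple M₀=12 kN·m at a=8 m (b=L-a=12):
  θ_2 = (R_Ax²/2 - M_Ax - M₀(x-a))/EI  [x>a] with R_A=108/125, M_A=36/25 = ((108/125)·16²/2 - (36/25)·16 - 12·(16-8))/200000 = -33/781250 rad
Load 3 — applied couple M₀=4 kN·m at a=5 m (b=L-a=15):
  θ_3 = (R_Ax²/2 - M_Ax - M₀(x-a))/EI  [x>a] with R_A=9/40, M_A=-3/4 = ((9/40)·16²/2 - (-3/4)·16 - 4·(16-5))/200000 = -1/62500 rad
Superposition: θ = Σ θ_i = 2543/42187500 rad ≈ 0.000060 rad

θ(16) = 2543/42187500 rad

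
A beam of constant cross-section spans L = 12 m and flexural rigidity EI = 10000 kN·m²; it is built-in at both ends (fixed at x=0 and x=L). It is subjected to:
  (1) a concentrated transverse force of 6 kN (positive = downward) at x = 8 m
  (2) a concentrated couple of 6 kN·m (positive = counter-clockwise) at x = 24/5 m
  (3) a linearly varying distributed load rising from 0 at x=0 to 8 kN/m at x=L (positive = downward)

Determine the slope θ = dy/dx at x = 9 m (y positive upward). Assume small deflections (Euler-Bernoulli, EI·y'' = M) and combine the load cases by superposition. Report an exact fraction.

Load 1 — point force P=6 kN at a=8 m (b=L-a=4):
  θ_1 = Pa²(L-x)(2bL-(3b+a)(L-x))/(2L³EI)  [x>a] = 6·8²·(12-9)·(2·4·12-(3·4+8)·(12-9))/(2·12³·10000) = 3/2500 rad
Load 2 — applied couple M₀=6 kN·m at a=24/5 m (b=L-a=36/5):
  θ_2 = (R_Ax²/2 - M_Ax - M₀(x-a))/EI  [x>a] with R_A=18/25, M_A=18/25 = ((18/25)·9²/2 - (18/25)·9 - 6·(9-(24/5)))/10000 = -63/250000 rad
Load 3 — triangular load w₀=8 kN/m (0→w₀ over full span):
  θ_3 = -w₀(2x(L-x)(L-2x)(x+2L)+x²(L-x)²)/(120LEI) = -8·(2·9·(12-9)·(12-2·9)·(9+2·12)+9²·(12-9)²)/(120·12·10000) = 1107/200000 rad
Superposition: θ = Σ θ_i = 6483/1000000 rad ≈ 0.006483 rad

θ(9) = 6483/1000000 rad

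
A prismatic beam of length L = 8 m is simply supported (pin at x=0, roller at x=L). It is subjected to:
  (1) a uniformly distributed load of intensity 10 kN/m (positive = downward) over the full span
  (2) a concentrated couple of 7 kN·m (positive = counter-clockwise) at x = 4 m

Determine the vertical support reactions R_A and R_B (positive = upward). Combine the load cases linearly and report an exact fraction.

R_A = 327/8 kN, R_B = 313/8 kN

Load 1 — uniform load w=10 kN/m over full span:
  R_A = wL/2 = 10·8/2 = 40 kN
  R_B = wL/2 = 10·8/2 = 40 kN
Load 2 — applied couple M₀=7 kN·m at a=4 m (b=L-a=4):
  R_A = M₀/L = 7/8 kN
  R_B = -M₀/L = -7/8 kN
Superposition: R_A = 327/8 kN, R_B = 313/8 kN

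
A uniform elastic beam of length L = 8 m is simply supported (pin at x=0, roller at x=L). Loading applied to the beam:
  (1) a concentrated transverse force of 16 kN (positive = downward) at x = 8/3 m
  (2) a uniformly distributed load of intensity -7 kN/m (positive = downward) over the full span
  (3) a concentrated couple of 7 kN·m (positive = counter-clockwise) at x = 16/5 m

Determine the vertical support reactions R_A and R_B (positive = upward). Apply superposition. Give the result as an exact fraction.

Load 1 — point force P=16 kN at a=8/3 m (b=L-a=16/3):
  R_A = Pb/L = 16·(16/3)/8 = 32/3 kN
  R_B = Pa/L = 16·(8/3)/8 = 16/3 kN
Load 2 — uniform load w=-7 kN/m over full span:
  R_A = wL/2 = (-7)·8/2 = -28 kN
  R_B = wL/2 = (-7)·8/2 = -28 kN
Load 3 — applied couple M₀=7 kN·m at a=16/5 m (b=L-a=24/5):
  R_A = M₀/L = 7/8 kN
  R_B = -M₀/L = -7/8 kN
Superposition: R_A = -395/24 kN, R_B = -565/24 kN

R_A = -395/24 kN, R_B = -565/24 kN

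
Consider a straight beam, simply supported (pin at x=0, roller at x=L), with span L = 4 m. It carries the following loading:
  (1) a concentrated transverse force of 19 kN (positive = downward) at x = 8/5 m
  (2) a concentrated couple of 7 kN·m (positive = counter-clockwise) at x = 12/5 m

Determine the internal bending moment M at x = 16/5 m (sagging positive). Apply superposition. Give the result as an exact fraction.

Load 1 — point force P=19 kN at a=8/5 m (b=L-a=12/5):
  M_1 = Pa(L-x)/L  [x>a] = 19·(8/5)·(4-(16/5))/4 = 152/25 kN·m
Load 2 — applied couple M₀=7 kN·m at a=12/5 m (b=L-a=8/5):
  M_2 = M₀x/L - M₀  [x>a] = 7·(16/5)/4 - 7 = -7/5 kN·m
Superposition: M = Σ M_i = 117/25 kN·m ≈ 4.680000 kN·m

M(16/5) = 117/25 kN·m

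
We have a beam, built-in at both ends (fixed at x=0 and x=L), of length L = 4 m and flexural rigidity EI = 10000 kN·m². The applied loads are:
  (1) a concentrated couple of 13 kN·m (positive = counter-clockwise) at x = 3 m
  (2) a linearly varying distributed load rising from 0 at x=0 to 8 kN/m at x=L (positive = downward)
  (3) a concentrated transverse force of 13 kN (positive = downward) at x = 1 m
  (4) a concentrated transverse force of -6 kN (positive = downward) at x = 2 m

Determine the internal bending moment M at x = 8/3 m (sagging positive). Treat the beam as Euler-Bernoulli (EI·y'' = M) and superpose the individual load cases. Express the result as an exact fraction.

Load 1 — applied couple M₀=13 kN·m at a=3 m (b=L-a=1):
  M_1 = R_Ax - M_A  [x≤a] with R_A=117/32, M_A=65/16 = (117/32)·(8/3) - (65/16) = 91/16 kN·m
Load 2 — triangular load w₀=8 kN/m (0→w₀ over full span):
  M_2 = 3w₀Lx/20 - w₀L²/30 - w₀x³/(6L) = 3·8·4·(8/3)/20 - 8·4²/30 - 8·(8/3)³/(6·4) = 896/405 kN·m
Load 3 — point force P=13 kN at a=1 m (b=L-a=3):
  M_3 = Pa²(a+3b)(L-x)/L³ - Pa²b/L²  [x>a] = 13·1²·(1+3·3)·(4-(8/3))/4³ - 13·1²·3/4² = 13/48 kN·m
Load 4 — point force P=-6 kN at a=2 m (b=L-a=2):
  M_4 = Pa²(a+3b)(L-x)/L³ - Pa²b/L²  [x>a] = (-6)·2²·(2+3·2)·(4-(8/3))/4³ - (-6)·2²·2/4² = -1 kN·m
Superposition: M = Σ M_i = 23233/3240 kN·m ≈ 7.170679 kN·m

M(8/3) = 23233/3240 kN·m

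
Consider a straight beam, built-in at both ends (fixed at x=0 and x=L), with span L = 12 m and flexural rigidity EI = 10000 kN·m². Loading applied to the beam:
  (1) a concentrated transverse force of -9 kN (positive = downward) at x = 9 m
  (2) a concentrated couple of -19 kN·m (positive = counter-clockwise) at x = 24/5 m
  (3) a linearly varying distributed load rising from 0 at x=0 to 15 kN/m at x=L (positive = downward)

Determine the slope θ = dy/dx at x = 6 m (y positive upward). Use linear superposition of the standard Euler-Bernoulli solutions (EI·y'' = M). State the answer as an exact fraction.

θ(6) = -5199/4000000 rad

Load 1 — point force P=-9 kN at a=9 m (b=L-a=3):
  θ_1 = -Pb²x(2aL-(3a+b)x)/(2L³EI)  [x≤a] = -(-9)·3²·6·(2·9·12-(3·9+3)·6)/(2·12³·10000) = 81/160000 rad
Load 2 — applied couple M₀=-19 kN·m at a=24/5 m (b=L-a=36/5):
  θ_2 = (R_Ax²/2 - M_Ax - M₀(x-a))/EI  [x>a] with R_A=-57/25, M_A=-57/25 = ((-57/25)·6²/2 - (-57/25)·6 - (-19)·(6-(24/5)))/10000 = -57/125000 rad
Load 3 — triangular load w₀=15 kN/m (0→w₀ over full span):
  θ_3 = -w₀(2x(L-x)(L-2x)(x+2L)+x²(L-x)²)/(120LEI) = -15·(2·6·(12-6)·(12-2·6)·(6+2·12)+6²·(12-6)²)/(120·12·10000) = -27/20000 rad
Superposition: θ = Σ θ_i = -5199/4000000 rad ≈ -0.001300 rad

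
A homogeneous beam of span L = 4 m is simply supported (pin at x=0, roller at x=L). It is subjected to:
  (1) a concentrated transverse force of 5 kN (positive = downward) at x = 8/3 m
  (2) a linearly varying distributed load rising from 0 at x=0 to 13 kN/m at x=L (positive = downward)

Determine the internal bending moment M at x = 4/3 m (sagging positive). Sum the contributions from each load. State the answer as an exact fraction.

Load 1 — point force P=5 kN at a=8/3 m (b=L-a=4/3):
  M_1 = Pbx/L  [x≤a] = 5·(4/3)·(4/3)/4 = 20/9 kN·m
Load 2 — triangular load w₀=13 kN/m (0→w₀ over full span):
  M_2 = w₀Lx/6 - w₀x³/(6L) = 13·4·(4/3)/6 - 13·(4/3)³/(6·4) = 832/81 kN·m
Superposition: M = Σ M_i = 1012/81 kN·m ≈ 12.493827 kN·m

M(4/3) = 1012/81 kN·m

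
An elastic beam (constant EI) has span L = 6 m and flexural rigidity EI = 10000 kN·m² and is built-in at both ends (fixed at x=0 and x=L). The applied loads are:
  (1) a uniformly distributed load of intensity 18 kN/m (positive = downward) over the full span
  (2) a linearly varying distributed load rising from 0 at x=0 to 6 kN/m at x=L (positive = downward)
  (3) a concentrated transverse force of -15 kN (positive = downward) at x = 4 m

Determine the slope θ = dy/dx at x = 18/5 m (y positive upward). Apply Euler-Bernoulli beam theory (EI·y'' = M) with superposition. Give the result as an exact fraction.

Load 1 — uniform load w=18 kN/m over full span:
  θ_1 = -wx(L-x)(L-2x)/(12EI) = -18·(18/5)·(6-(18/5))·(6-2·(18/5))/(12·10000) = 243/156250 rad
Load 2 — triangular load w₀=6 kN/m (0→w₀ over full span):
  θ_2 = -w₀(2x(L-x)(L-2x)(x+2L)+x²(L-x)²)/(120LEI) = -6·(2·(18/5)·(6-(18/5))·(6-2·(18/5))·((18/5)+2·6)+(18/5)²·(6-(18/5))²)/(120·6·10000) = 81/390625 rad
Load 3 — point force P=-15 kN at a=4 m (b=L-a=2):
  θ_3 = -Pb²x(2aL-(3a+b)x)/(2L³EI)  [x≤a] = -(-15)·2²·(18/5)·(2·4·6-(3·4+2)·(18/5))/(2·6³·10000) = -3/25000 rad
Superposition: θ = Σ θ_i = 5133/3125000 rad ≈ 0.001643 rad

θ(18/5) = 5133/3125000 rad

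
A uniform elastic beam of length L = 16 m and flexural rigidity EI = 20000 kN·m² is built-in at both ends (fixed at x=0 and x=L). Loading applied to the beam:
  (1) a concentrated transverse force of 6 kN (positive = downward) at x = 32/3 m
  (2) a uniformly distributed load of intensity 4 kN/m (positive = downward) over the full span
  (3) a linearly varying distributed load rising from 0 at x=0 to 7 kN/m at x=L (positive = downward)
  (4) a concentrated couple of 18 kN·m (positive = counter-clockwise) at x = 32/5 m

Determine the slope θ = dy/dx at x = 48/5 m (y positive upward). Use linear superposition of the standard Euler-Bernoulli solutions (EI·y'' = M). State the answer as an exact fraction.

Load 1 — point force P=6 kN at a=32/3 m (b=L-a=16/3):
  θ_1 = -Pb²x(2aL-(3a+b)x)/(2L³EI)  [x≤a] = -6·(16/3)²·(48/5)·(2·(32/3)·16-(3·(32/3)+(16/3))·(48/5))/(2·16³·20000) = 8/46875 rad
Load 2 — uniform load w=4 kN/m over full span:
  θ_2 = -wx(L-x)(L-2x)/(12EI) = -4·(48/5)·(16-(48/5))·(16-2·(48/5))/(12·20000) = 256/78125 rad
Load 3 — triangular load w₀=7 kN/m (0→w₀ over full span):
  θ_3 = -w₀(2x(L-x)(L-2x)(x+2L)+x²(L-x)²)/(120LEI) = -7·(2·(48/5)·(16-(48/5))·(16-2·(48/5))·((48/5)+2·16)+(48/5)²·(16-(48/5))²)/(120·16·20000) = 896/390625 rad
Load 4 — applied couple M₀=18 kN·m at a=32/5 m (b=L-a=48/5):
  θ_4 = (R_Ax²/2 - M_Ax - M₀(x-a))/EI  [x>a] with R_A=81/50, M_A=54/25 = ((81/50)·(48/5)²/2 - (54/25)·(48/5) - 18·((48/5)-(32/5)))/20000 = -72/390625 rad
Superposition: θ = Σ θ_i = 6512/1171875 rad ≈ 0.005557 rad

θ(48/5) = 6512/1171875 rad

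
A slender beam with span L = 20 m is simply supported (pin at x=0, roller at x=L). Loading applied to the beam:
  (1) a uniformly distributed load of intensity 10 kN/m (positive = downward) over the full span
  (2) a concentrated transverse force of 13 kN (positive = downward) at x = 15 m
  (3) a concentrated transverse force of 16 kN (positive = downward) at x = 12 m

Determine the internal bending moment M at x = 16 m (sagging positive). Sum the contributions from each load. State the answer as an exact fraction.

M(16) = 1987/5 kN·m

Load 1 — uniform load w=10 kN/m over full span:
  M_1 = wx(L-x)/2 = 10·16·(20-16)/2 = 320 kN·m
Load 2 — point force P=13 kN at a=15 m (b=L-a=5):
  M_2 = Pa(L-x)/L  [x>a] = 13·15·(20-16)/20 = 39 kN·m
Load 3 — point force P=16 kN at a=12 m (b=L-a=8):
  M_3 = Pa(L-x)/L  [x>a] = 16·12·(20-16)/20 = 192/5 kN·m
Superposition: M = Σ M_i = 1987/5 kN·m ≈ 397.400000 kN·m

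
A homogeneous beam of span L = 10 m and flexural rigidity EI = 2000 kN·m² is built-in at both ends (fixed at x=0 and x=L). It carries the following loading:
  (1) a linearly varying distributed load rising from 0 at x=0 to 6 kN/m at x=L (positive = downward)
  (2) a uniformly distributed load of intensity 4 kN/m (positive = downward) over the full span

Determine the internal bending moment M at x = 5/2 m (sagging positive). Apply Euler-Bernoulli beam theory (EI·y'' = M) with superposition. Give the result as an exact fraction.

Load 1 — triangular load w₀=6 kN/m (0→w₀ over full span):
  M_1 = 3w₀Lx/20 - w₀L²/30 - w₀x³/(6L) = 3·6·10·(5/2)/20 - 6·10²/30 - 6·(5/2)³/(6·10) = 15/16 kN·m
Load 2 — uniform load w=4 kN/m over full span:
  M_2 = wLx/2 - wL²/12 - wx²/2 = 4·10·(5/2)/2 - 4·10²/12 - 4·(5/2)²/2 = 25/6 kN·m
Superposition: M = Σ M_i = 245/48 kN·m ≈ 5.104167 kN·m

M(5/2) = 245/48 kN·m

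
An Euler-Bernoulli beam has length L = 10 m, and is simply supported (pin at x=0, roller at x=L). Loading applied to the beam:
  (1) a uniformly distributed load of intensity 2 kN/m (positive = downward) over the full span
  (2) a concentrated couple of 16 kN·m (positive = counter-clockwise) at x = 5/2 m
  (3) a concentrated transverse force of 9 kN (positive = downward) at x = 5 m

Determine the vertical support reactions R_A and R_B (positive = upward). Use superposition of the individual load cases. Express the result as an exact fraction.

Load 1 — uniform load w=2 kN/m over full span:
  R_A = wL/2 = 2·10/2 = 10 kN
  R_B = wL/2 = 2·10/2 = 10 kN
Load 2 — applied couple M₀=16 kN·m at a=5/2 m (b=L-a=15/2):
  R_A = M₀/L = 16/10 = 8/5 kN
  R_B = -M₀/L = -16/10 = -8/5 kN
Load 3 — point force P=9 kN at a=5 m (b=L-a=5):
  R_A = Pb/L = 9·5/10 = 9/2 kN
  R_B = Pa/L = 9·5/10 = 9/2 kN
Superposition: R_A = 161/10 kN, R_B = 129/10 kN

R_A = 161/10 kN, R_B = 129/10 kN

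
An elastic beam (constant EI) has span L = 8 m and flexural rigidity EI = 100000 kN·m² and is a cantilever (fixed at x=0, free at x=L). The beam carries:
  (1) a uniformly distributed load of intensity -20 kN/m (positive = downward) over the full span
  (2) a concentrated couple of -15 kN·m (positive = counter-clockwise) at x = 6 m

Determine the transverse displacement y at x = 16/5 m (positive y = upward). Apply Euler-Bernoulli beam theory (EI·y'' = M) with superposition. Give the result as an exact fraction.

Load 1 — uniform load w=-20 kN/m over full span:
  y_1 = -wx²(x²-4Lx+6L²)/(24EI) = -(-20)·(16/5)²·((16/5)²-4·8·(16/5)+6·8²)/(24·100000) = 9728/390625 m
Load 2 — applied couple M₀=-15 kN·m at a=6 m (b=L-a=2):
  y_2 = M₀x²/(2EI)  [x≤a] = (-15)·(16/5)²/(2·100000) = -12/15625 m
Superposition: y = Σ y_i = 9428/390625 m ≈ 0.024136 m

y(16/5) = 9428/390625 m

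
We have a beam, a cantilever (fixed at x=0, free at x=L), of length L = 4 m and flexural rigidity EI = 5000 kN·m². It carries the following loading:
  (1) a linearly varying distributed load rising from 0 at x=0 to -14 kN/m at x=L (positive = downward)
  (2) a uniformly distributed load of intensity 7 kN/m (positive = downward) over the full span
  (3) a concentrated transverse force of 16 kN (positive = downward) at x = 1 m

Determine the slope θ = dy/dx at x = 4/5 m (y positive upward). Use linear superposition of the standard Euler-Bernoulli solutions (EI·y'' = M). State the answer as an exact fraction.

θ(4/5) = 1574/1171875 rad

Load 1 — triangular load w₀=-14 kN/m (0→w₀ over full span):
  θ_1 = (w₀Lx²/4-w₀L²x/3-w₀x⁴/(24L))/EI = ((-14)·4·(4/5)²/4-(-14)·4²·(4/5)/3-(-14)·(4/5)⁴/(24·4))/5000 = 11914/1171875 rad
Load 2 — uniform load w=7 kN/m over full span:
  θ_2 = -wx(x²-3Lx+3L²)/(6EI) = -7·(4/5)·((4/5)²-3·4·(4/5)+3·4²)/(6·5000) = -1708/234375 rad
Load 3 — point force P=16 kN at a=1 m (b=L-a=3):
  θ_3 = -Px(2a-x)/(2EI)  [x≤a] = -16·(4/5)·(2·1-(4/5))/(2·5000) = -24/15625 rad
Superposition: θ = Σ θ_i = 1574/1171875 rad ≈ 0.001343 rad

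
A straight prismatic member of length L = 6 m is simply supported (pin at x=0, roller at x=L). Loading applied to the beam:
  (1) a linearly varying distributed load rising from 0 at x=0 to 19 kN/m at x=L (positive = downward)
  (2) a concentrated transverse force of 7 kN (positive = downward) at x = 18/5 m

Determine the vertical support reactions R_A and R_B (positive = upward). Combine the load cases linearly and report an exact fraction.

R_A = 109/5 kN, R_B = 211/5 kN

Load 1 — triangular load w₀=19 kN/m (0→w₀ over full span):
  R_A = w₀L/6 = 19·6/6 = 19 kN
  R_B = w₀L/3 = 19·6/3 = 38 kN
Load 2 — point force P=7 kN at a=18/5 m (b=L-a=12/5):
  R_A = Pb/L = 7·(12/5)/6 = 14/5 kN
  R_B = Pa/L = 7·(18/5)/6 = 21/5 kN
Superposition: R_A = 109/5 kN, R_B = 211/5 kN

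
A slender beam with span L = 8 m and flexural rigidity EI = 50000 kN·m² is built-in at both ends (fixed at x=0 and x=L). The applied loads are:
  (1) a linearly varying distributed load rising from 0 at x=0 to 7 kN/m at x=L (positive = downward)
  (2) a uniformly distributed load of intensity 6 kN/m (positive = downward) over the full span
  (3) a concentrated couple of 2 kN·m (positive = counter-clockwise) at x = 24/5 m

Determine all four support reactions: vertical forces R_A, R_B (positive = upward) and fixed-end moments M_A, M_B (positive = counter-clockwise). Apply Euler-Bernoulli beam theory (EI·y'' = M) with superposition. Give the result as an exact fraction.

R_A = 819/25 kN, M_A = 3568/75 kN·m, R_B = 1081/25 kN, M_B = -1354/25 kN·m

Load 1 — triangular load w₀=7 kN/m (0→w₀ over full span):
  R_A = 3w₀L/20 = 3·7·8/20 = 42/5 kN
  M_A = w₀L²/30 = 7·8²/30 = 224/15 kN·m
  R_B = 7w₀L/20 = 7·7·8/20 = 98/5 kN
  M_B = -w₀L²/20 = -7·8²/20 = -112/5 kN·m
Load 2 — uniform load w=6 kN/m over full span:
  R_A = wL/2 = 6·8/2 = 24 kN
  M_A = wL²/12 = 6·8²/12 = 32 kN·m
  R_B = wL/2 = 6·8/2 = 24 kN
  M_B = -wL²/12 = -6·8²/12 = -32 kN·m
Load 3 — applied couple M₀=2 kN·m at a=24/5 m (b=L-a=16/5):
  R_A = 6M₀ab/L³ = 6·2·(24/5)·(16/5)/8³ = 9/25 kN
  M_A = M₀b(2a-b)/L² = 2·(16/5)·(2·(24/5)-(16/5))/8² = 16/25 kN·m
  R_B = -6M₀ab/L³ = -6·2·(24/5)·(16/5)/8³ = -9/25 kN
  M_B = M₀a(2b-a)/L² = 2·(24/5)·(2·(16/5)-(24/5))/8² = 6/25 kN·m
Superposition: R_A = 819/25 kN, M_A = 3568/75 kN·m, R_B = 1081/25 kN, M_B = -1354/25 kN·m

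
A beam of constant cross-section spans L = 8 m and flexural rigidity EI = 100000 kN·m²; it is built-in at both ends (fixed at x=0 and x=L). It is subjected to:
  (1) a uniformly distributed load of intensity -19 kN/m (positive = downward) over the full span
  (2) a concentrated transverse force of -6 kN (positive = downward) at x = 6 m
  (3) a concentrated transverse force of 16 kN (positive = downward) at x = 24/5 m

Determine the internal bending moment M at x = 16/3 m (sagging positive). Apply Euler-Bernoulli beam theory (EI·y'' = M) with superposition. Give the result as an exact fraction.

Load 1 — uniform load w=-19 kN/m over full span:
  M_1 = wLx/2 - wL²/12 - wx²/2 = (-19)·8·(16/3)/2 - (-19)·8²/12 - (-19)·(16/3)²/2 = -304/9 kN·m
Load 2 — point force P=-6 kN at a=6 m (b=L-a=2):
  M_2 = Pb²(3a+b)x/L³ - Pab²/L²  [x≤a] = (-6)·2²·(3·6+2)·(16/3)/8³ - (-6)·6·2²/8² = -11/4 kN·m
Load 3 — point force P=16 kN at a=24/5 m (b=L-a=16/5):
  M_3 = Pa²(a+3b)(L-x)/L³ - Pa²b/L²  [x>a] = 16·(24/5)²·((24/5)+3·(16/5))·(8-(16/3))/8³ - 16·(24/5)²·(16/5)/8² = 1152/125 kN·m
Superposition: M = Σ M_i = -122903/4500 kN·m ≈ -27.311778 kN·m

M(16/3) = -122903/4500 kN·m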